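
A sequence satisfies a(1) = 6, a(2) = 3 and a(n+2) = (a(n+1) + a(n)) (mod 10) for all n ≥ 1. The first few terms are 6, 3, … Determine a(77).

1

Computing terms: a(1) = 6; a(2) = 3; a(3) = 9; a(4) = 2; a(5) = 1; a(6) = 3; a(7) = 4; a(8) = 7; a(9) = 1; a(10) = 8; a(11) = 9; a(12) = 7; a(13) = 6; a(14) = 3.
Since (a(13), a(14)) = (a(1), a(2)) = (6, 3) (two consecutive terms determine the rest), the sequence is periodic with period 12.
(77 - 1) mod 12 = 4, so a(77) = a(5) = 1.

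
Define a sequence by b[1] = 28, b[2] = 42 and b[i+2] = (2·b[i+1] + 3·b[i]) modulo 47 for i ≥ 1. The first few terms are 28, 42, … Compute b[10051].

b[1] = 28; b[2] = 42; b[3] = 27; b[4] = 39; b[5] = 18; b[6] = 12; b[7] = 31; b[8] = 4; b[9] = 7; b[10] = 26; b[11] = 26; b[12] = 36; b[13] = 9; b[14] = 32; b[15] = 44; b[16] = 43; b[17] = 30; b[18] = 1; b[19] = 45; b[20] = 46; b[21] = 39; b[22] = 28; b[23] = 32; b[24] = 7; b[25] = 16; b[26] = 6; b[27] = 13; b[28] = 44; b[29] = 33; b[30] = 10; b[31] = 25; b[32] = 33; b[33] = 0; b[34] = 5; b[35] = 10; b[36] = 35; b[37] = 6; b[38] = 23; b[39] = 17; b[40] = 9; b[41] = 22; b[42] = 24; b[43] = 20; b[44] = 18; b[45] = 2; b[46] = 11; b[47] = 28; b[48] = 42.
The sequence repeats with period 46.
So b[10051] = b[1 + ((10051-1) mod 46)] = b[23] = 32.

32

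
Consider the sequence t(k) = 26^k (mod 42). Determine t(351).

Listing terms: t(1) = 26, t(2) = 4, t(3) = 20, t(4) = 16, t(5) = 38, t(6) = 22, t(7) = 26.
The sequence repeats with period 6.
So t(351) = t(1 + ((351-1) mod 6)) = t(3) = 20.

20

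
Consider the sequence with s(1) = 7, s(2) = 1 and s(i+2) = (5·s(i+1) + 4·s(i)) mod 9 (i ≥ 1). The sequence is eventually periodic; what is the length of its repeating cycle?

Listing terms: s(1) = 7; s(2) = 1; s(3) = 6; s(4) = 7; s(5) = 5; s(6) = 8; s(7) = 6; s(8) = 8; s(9) = 1; s(10) = 1; s(11) = 0; s(12) = 4; s(13) = 2; s(14) = 8; s(15) = 3; s(16) = 2; s(17) = 4; s(18) = 1; s(19) = 3; s(20) = 1; s(21) = 8; s(22) = 8; s(23) = 0; s(24) = 5; s(25) = 7; s(26) = 1.
Since (s(25), s(26)) = (s(1), s(2)) = (7, 1) (two consecutive terms determine the rest), the sequence is periodic with period 24.

24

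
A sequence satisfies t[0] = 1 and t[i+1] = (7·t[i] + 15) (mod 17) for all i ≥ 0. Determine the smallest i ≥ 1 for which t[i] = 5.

1

Listing terms: t[0] = 1, t[1] = 5, t[2] = 16, t[3] = 8, t[4] = 3, t[5] = 2, t[6] = 12, t[7] = 14, t[8] = 11, t[9] = 7, t[10] = 13, t[11] = 4, t[12] = 9, t[13] = 10, t[14] = 0, t[15] = 15, t[16] = 1.
The sequence repeats with period 16.
The value 5 first appears (with i ≥ 1) at t[1].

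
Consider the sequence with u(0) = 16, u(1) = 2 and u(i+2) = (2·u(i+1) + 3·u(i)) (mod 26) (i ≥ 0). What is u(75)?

We have u(0) = 16; u(1) = 2; u(2) = 0; u(3) = 6; u(4) = 12; u(5) = 16; u(6) = 16; u(7) = 2.
Since (u(6), u(7)) = (u(0), u(1)) = (16, 2) (two consecutive terms determine the rest), the sequence is periodic with period 6.
So u(75) = u(0 + ((75-0) mod 6)) = u(3) = 6.

6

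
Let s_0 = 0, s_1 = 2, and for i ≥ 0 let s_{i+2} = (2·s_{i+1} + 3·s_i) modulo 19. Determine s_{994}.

Listing terms: s_0 = 0; s_1 = 2; s_2 = 4; s_3 = 14; s_4 = 2; s_5 = 8; s_6 = 3; s_7 = 11; s_8 = 12; s_9 = 0; s_{10} = 17; s_{11} = 15; s_{12} = 5; s_{13} = 17; s_{14} = 11; s_{15} = 16; s_{16} = 8; s_{17} = 7; s_{18} = 0; s_{19} = 2.
Since (s_{18}, s_{19}) = (s_0, s_1) = (0, 2) (two consecutive terms determine the rest), the sequence is periodic with period 18.
So s_{994} = s_{0 + ((994-0) mod 18)} = s_4 = 2.

2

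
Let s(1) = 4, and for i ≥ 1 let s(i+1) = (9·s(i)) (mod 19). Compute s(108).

We have s(1) = 4,  s(2) = 17,  s(3) = 1,  s(4) = 9,  s(5) = 5,  s(6) = 7,  s(7) = 6,  s(8) = 16,  s(9) = 11,  s(10) = 4.
Since s(10) = s(1) = 4, the sequence is periodic with period 9.
(108 - 1) mod 9 = 8, so s(108) = s(9) = 11.

11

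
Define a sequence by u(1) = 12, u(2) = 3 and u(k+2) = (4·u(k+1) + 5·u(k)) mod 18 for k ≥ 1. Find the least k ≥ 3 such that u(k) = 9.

We have u(1) = 12, u(2) = 3, u(3) = 0, u(4) = 15, u(5) = 6, u(6) = 9, u(7) = 12, u(8) = 3.
Since (u(7), u(8)) = (u(1), u(2)) = (12, 3) (two consecutive terms determine the rest), the sequence is periodic with period 6.
The value 9 first appears (with k ≥ 3) at u(6).

6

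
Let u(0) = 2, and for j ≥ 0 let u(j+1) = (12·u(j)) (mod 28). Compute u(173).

20

u(0) = 2; u(1) = 24; u(2) = 8; u(3) = 12; u(4) = 4; u(5) = 20; u(6) = 16; u(7) = 24.
Since u(7) = u(1) = 24, the sequence is eventually periodic: after a pre-period of length 1 it cycles with period 6.
For j ≥ 1, u(j) depends only on (j - 1) mod 6. (173 - 1) mod 6 = 4, so u(173) = u(5) = 20.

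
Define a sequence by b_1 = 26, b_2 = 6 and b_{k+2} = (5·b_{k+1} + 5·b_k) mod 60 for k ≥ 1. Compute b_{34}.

b_1 = 26,  b_2 = 6,  b_3 = 40,  b_4 = 50,  b_5 = 30,  b_6 = 40,  b_7 = 50.
Since (b_6, b_7) = (b_3, b_4) = (40, 50) (two consecutive terms determine the rest), the sequence is eventually periodic: after a pre-period of length 2 it cycles with period 3.
For k ≥ 3, b_k depends only on (k - 3) mod 3. (34 - 3) mod 3 = 1, so b_{34} = b_4 = 50.

50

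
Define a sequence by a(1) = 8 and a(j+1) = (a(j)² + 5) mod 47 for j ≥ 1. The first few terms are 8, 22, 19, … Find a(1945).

Listing terms: a(1) = 8,  a(2) = 22,  a(3) = 19,  a(4) = 37,  a(5) = 11,  a(6) = 32,  a(7) = 42,  a(8) = 30,  a(9) = 12,  a(10) = 8.
Since a(10) = a(1) = 8, the sequence is periodic with period 9.
(1945 - 1) mod 9 = 0, so a(1945) = a(1) = 8.

8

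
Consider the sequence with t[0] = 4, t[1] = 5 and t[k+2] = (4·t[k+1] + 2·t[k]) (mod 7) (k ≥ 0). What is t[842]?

0

Computing terms: t[0] = 4,  t[1] = 5,  t[2] = 0,  t[3] = 3,  t[4] = 5,  t[5] = 5,  t[6] = 2,  t[7] = 4,  t[8] = 6,  t[9] = 4,  t[10] = 0,  t[11] = 1,  t[12] = 4,  t[13] = 4,  t[14] = 3,  t[15] = 6,  t[16] = 2,  t[17] = 6,  t[18] = 0,  t[19] = 5,  t[20] = 6,  t[21] = 6,  t[22] = 1,  t[23] = 2,  t[24] = 3,  t[25] = 2,  t[26] = 0,  t[27] = 4,  t[28] = 2,  t[29] = 2,  t[30] = 5,  t[31] = 3,  t[32] = 1,  t[33] = 3,  t[34] = 0,  t[35] = 6,  t[36] = 3,  t[37] = 3,  t[38] = 4,  t[39] = 1,  t[40] = 5,  t[41] = 1,  t[42] = 0,  t[43] = 2,  t[44] = 1,  t[45] = 1,  t[46] = 6,  t[47] = 5,  t[48] = 4,  t[49] = 5.
The sequence repeats with period 48.
(842 - 0) mod 48 = 26, so t[842] = t[26] = 0.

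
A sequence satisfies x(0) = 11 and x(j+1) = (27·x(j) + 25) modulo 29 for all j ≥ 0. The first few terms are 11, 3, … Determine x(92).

24

Computing terms: x(0) = 11,  x(1) = 3,  x(2) = 19,  x(3) = 16,  x(4) = 22,  x(5) = 10,  x(6) = 5,  x(7) = 15,  x(8) = 24,  x(9) = 6,  x(10) = 13,  x(11) = 28,  x(12) = 27,  x(13) = 0,  x(14) = 25,  x(15) = 4,  x(16) = 17,  x(17) = 20,  x(18) = 14,  x(19) = 26,  x(20) = 2,  x(21) = 21,  x(22) = 12,  x(23) = 1,  x(24) = 23,  x(25) = 8,  x(26) = 9,  x(27) = 7,  x(28) = 11.
The sequence repeats with period 28.
(92 - 0) mod 28 = 8, so x(92) = x(8) = 24.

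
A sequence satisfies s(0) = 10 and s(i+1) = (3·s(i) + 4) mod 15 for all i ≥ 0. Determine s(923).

7

Computing terms: s(0) = 10; s(1) = 4; s(2) = 1; s(3) = 7; s(4) = 10.
The sequence repeats with period 4.
So s(923) = s(0 + ((923-0) mod 4)) = s(3) = 7.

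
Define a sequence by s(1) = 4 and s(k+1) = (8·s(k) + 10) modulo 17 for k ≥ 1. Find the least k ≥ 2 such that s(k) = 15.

5

Listing terms: s(1) = 4; s(2) = 8; s(3) = 6; s(4) = 7; s(5) = 15; s(6) = 11; s(7) = 13; s(8) = 12; s(9) = 4.
Since s(9) = s(1) = 4, the sequence is periodic with period 8.
The value 15 first appears (with k ≥ 2) at s(5).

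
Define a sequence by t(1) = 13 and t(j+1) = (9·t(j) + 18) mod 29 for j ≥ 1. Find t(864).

24

Computing terms: t(1) = 13,  t(2) = 19,  t(3) = 15,  t(4) = 8,  t(5) = 3,  t(6) = 16,  t(7) = 17,  t(8) = 26,  t(9) = 20,  t(10) = 24,  t(11) = 2,  t(12) = 7,  t(13) = 23,  t(14) = 22,  t(15) = 13.
Since t(15) = t(1) = 13, the sequence is periodic with period 14.
So t(864) = t(1 + ((864-1) mod 14)) = t(10) = 24.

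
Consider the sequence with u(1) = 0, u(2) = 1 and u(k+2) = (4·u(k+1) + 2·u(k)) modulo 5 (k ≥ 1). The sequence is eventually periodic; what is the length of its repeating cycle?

We have u(1) = 0,  u(2) = 1,  u(3) = 4,  u(4) = 3,  u(5) = 0,  u(6) = 1.
Since (u(5), u(6)) = (u(1), u(2)) = (0, 1) (two consecutive terms determine the rest), the sequence is periodic with period 4.

4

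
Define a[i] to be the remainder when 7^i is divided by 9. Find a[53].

4

a[1] = 7, a[2] = 4, a[3] = 1, a[4] = 7.
Since a[4] = a[1] = 7, the sequence is periodic with period 3.
So a[53] = a[1 + ((53-1) mod 3)] = a[2] = 4.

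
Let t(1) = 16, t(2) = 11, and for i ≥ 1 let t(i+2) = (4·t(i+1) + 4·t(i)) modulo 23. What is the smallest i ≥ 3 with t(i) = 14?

12

Listing terms: t(1) = 16; t(2) = 11; t(3) = 16; t(4) = 16; t(5) = 13; t(6) = 1; t(7) = 10; t(8) = 21; t(9) = 9; t(10) = 5; t(11) = 10; t(12) = 14; t(13) = 4; t(14) = 3; t(15) = 5; t(16) = 9; t(17) = 10; t(18) = 7; t(19) = 22; t(20) = 1; t(21) = 0; t(22) = 4; t(23) = 16; t(24) = 11.
Since (t(23), t(24)) = (t(1), t(2)) = (16, 11) (two consecutive terms determine the rest), the sequence is periodic with period 22.
The value 14 first appears (with i ≥ 3) at t(12).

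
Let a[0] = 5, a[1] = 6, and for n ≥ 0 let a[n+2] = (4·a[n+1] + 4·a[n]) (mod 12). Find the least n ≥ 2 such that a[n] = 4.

Listing terms: a[0] = 5, a[1] = 6, a[2] = 8, a[3] = 8, a[4] = 4, a[5] = 0, a[6] = 4, a[7] = 4, a[8] = 8, a[9] = 0, a[10] = 8, a[11] = 8.
Since (a[10], a[11]) = (a[2], a[3]) = (8, 8) (two consecutive terms determine the rest), the sequence is eventually periodic: after a pre-period of length 2 it cycles with period 8.
The value 4 first appears (with n ≥ 2) at a[4].

4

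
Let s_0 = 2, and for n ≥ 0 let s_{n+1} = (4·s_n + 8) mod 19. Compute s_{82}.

We have s_0 = 2; s_1 = 16; s_2 = 15; s_3 = 11; s_4 = 14; s_5 = 7; s_6 = 17; s_7 = 0; s_8 = 8; s_9 = 2.
Since s_9 = s_0 = 2, the sequence is periodic with period 9.
So s_{82} = s_{0 + ((82-0) mod 9)} = s_1 = 16.

16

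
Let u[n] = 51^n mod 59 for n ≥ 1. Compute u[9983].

We have u[1] = 51; u[2] = 5; u[3] = 19; u[4] = 25; u[5] = 36; u[6] = 7; u[7] = 3; u[8] = 35; u[9] = 15; u[10] = 57; u[11] = 16; u[12] = 49; u[13] = 21; u[14] = 9; u[15] = 46; u[16] = 45; u[17] = 53; u[18] = 48; u[19] = 29; u[20] = 4; u[21] = 27; u[22] = 20; u[23] = 17; u[24] = 41; u[25] = 26; u[26] = 28; u[27] = 12; u[28] = 22; u[29] = 1; u[30] = 51.
Since u[30] = u[1] = 51, the sequence is periodic with period 29.
So u[9983] = u[1 + ((9983-1) mod 29)] = u[7] = 3.

3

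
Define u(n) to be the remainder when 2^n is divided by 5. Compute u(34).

4

u(1) = 2; u(2) = 4; u(3) = 3; u(4) = 1; u(5) = 2.
The sequence repeats with period 4.
(34 - 1) mod 4 = 1, so u(34) = u(2) = 4.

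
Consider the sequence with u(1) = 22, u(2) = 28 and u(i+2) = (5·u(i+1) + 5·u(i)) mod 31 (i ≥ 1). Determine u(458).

u(1) = 22,  u(2) = 28,  u(3) = 2,  u(4) = 26,  u(5) = 16,  u(6) = 24,  u(7) = 14,  u(8) = 4,  u(9) = 28,  u(10) = 5,  u(11) = 10,  u(12) = 13,  u(13) = 22,  u(14) = 20,  u(15) = 24,  u(16) = 3,  u(17) = 11,  u(18) = 8,  u(19) = 2,  u(20) = 19,  u(21) = 12,  u(22) = 0,  u(23) = 29,  u(24) = 21,  u(25) = 2,  u(26) = 22,  u(27) = 27,  u(28) = 28,  u(29) = 27,  u(30) = 27,  u(31) = 22,  u(32) = 28.
Since (u(31), u(32)) = (u(1), u(2)) = (22, 28) (two consecutive terms determine the rest), the sequence is periodic with period 30.
So u(458) = u(1 + ((458-1) mod 30)) = u(8) = 4.

4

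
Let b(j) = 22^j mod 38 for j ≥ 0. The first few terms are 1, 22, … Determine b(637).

Listing terms: b(0) = 1; b(1) = 22; b(2) = 28; b(3) = 8; b(4) = 24; b(5) = 34; b(6) = 26; b(7) = 2; b(8) = 6; b(9) = 18; b(10) = 16; b(11) = 10; b(12) = 30; b(13) = 14; b(14) = 4; b(15) = 12; b(16) = 36; b(17) = 32; b(18) = 20; b(19) = 22.
Since b(19) = b(1) = 22, the sequence is eventually periodic: after a pre-period of length 1 it cycles with period 18.
For j ≥ 1, b(j) depends only on (j - 1) mod 18. (637 - 1) mod 18 = 6, so b(637) = b(7) = 2.

2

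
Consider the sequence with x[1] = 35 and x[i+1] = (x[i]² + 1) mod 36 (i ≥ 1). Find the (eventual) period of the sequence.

6

Computing terms: x[1] = 35; x[2] = 2; x[3] = 5; x[4] = 26; x[5] = 29; x[6] = 14; x[7] = 17; x[8] = 2.
Since x[8] = x[2] = 2, the sequence is eventually periodic: after a pre-period of length 1 it cycles with period 6.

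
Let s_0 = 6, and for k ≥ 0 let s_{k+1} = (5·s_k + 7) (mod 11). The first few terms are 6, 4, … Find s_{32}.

s_0 = 6, s_1 = 4, s_2 = 5, s_3 = 10, s_4 = 2, s_5 = 6.
Since s_5 = s_0 = 6, the sequence is periodic with period 5.
(32 - 0) mod 5 = 2, so s_{32} = s_2 = 5.

5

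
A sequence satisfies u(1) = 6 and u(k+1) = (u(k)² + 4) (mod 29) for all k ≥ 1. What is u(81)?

Listing terms: u(1) = 6; u(2) = 11; u(3) = 9; u(4) = 27; u(5) = 8; u(6) = 10; u(7) = 17; u(8) = 3; u(9) = 13; u(10) = 28; u(11) = 5; u(12) = 0; u(13) = 4; u(14) = 20; u(15) = 27.
Since u(15) = u(4) = 27, the sequence is eventually periodic: after a pre-period of length 3 it cycles with period 11.
For k ≥ 4, u(k) depends only on (k - 4) mod 11. (81 - 4) mod 11 = 0, so u(81) = u(4) = 27.

27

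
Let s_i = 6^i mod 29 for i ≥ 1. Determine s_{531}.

We have s_1 = 6, s_2 = 7, s_3 = 13, s_4 = 20, s_5 = 4, s_6 = 24, s_7 = 28, s_8 = 23, s_9 = 22, s_{10} = 16, s_{11} = 9, s_{12} = 25, s_{13} = 5, s_{14} = 1, s_{15} = 6.
Since s_{15} = s_1 = 6, the sequence is periodic with period 14.
(531 - 1) mod 14 = 12, so s_{531} = s_{13} = 5.

5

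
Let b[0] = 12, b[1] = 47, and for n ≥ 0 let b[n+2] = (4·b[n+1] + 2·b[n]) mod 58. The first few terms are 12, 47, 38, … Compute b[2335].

Computing terms: b[0] = 12; b[1] = 47; b[2] = 38; b[3] = 14; b[4] = 16; b[5] = 34; b[6] = 52; b[7] = 44; b[8] = 48; b[9] = 48; b[10] = 56; b[11] = 30; b[12] = 0; b[13] = 2; b[14] = 8; b[15] = 36; b[16] = 44; b[17] = 16; b[18] = 36; b[19] = 2; b[20] = 22; b[21] = 34; b[22] = 6; b[23] = 34; b[24] = 32; b[25] = 22; b[26] = 36; b[27] = 14; b[28] = 12; b[29] = 18; b[30] = 38; b[31] = 14.
Since (b[30], b[31]) = (b[2], b[3]) = (38, 14) (two consecutive terms determine the rest), the sequence is eventually periodic: after a pre-period of length 2 it cycles with period 28.
For n ≥ 2, b[n] depends only on (n - 2) mod 28. (2335 - 2) mod 28 = 9, so b[2335] = b[11] = 30.

30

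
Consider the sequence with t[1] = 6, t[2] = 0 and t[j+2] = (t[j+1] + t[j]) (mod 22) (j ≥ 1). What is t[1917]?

8

Listing terms: t[1] = 6,  t[2] = 0,  t[3] = 6,  t[4] = 6,  t[5] = 12,  t[6] = 18,  t[7] = 8,  t[8] = 4,  t[9] = 12,  t[10] = 16,  t[11] = 6,  t[12] = 0.
The sequence repeats with period 10.
So t[1917] = t[1 + ((1917-1) mod 10)] = t[7] = 8.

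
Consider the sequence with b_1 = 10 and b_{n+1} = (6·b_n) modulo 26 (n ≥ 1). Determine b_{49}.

b_1 = 10; b_2 = 8; b_3 = 22; b_4 = 2; b_5 = 12; b_6 = 20; b_7 = 16; b_8 = 18; b_9 = 4; b_{10} = 24; b_{11} = 14; b_{12} = 6; b_{13} = 10.
The sequence repeats with period 12.
(49 - 1) mod 12 = 0, so b_{49} = b_1 = 10.

10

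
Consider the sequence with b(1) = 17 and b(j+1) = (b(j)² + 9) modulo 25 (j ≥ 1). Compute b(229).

Computing terms: b(1) = 17,  b(2) = 23,  b(3) = 13,  b(4) = 3,  b(5) = 18,  b(6) = 8,  b(7) = 23.
Since b(7) = b(2) = 23, the sequence is eventually periodic: after a pre-period of length 1 it cycles with period 5.
For j ≥ 2, b(j) depends only on (j - 2) mod 5. (229 - 2) mod 5 = 2, so b(229) = b(4) = 3.

3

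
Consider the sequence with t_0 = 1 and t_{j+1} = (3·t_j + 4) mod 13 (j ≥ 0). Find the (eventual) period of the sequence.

Computing terms: t_0 = 1,  t_1 = 7,  t_2 = 12,  t_3 = 1.
The sequence repeats with period 3.

3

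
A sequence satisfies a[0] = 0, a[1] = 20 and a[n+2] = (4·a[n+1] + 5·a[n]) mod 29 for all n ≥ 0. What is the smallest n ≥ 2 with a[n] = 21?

4

We have a[0] = 0, a[1] = 20, a[2] = 22, a[3] = 14, a[4] = 21, a[5] = 9, a[6] = 25, a[7] = 0, a[8] = 9, a[9] = 7, a[10] = 15, a[11] = 8, a[12] = 20, a[13] = 4, a[14] = 0, a[15] = 20.
Since (a[14], a[15]) = (a[0], a[1]) = (0, 20) (two consecutive terms determine the rest), the sequence is periodic with period 14.
The value 21 first appears (with n ≥ 2) at a[4].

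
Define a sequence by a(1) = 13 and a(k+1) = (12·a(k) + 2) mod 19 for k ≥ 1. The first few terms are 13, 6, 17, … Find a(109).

a(1) = 13; a(2) = 6; a(3) = 17; a(4) = 16; a(5) = 4; a(6) = 12; a(7) = 13.
The sequence repeats with period 6.
(109 - 1) mod 6 = 0, so a(109) = a(1) = 13.

13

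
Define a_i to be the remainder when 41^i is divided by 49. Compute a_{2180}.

22

Listing terms: a_0 = 1; a_1 = 41; a_2 = 15; a_3 = 27; a_4 = 29; a_5 = 13; a_6 = 43; a_7 = 48; a_8 = 8; a_9 = 34; a_{10} = 22; a_{11} = 20; a_{12} = 36; a_{13} = 6; a_{14} = 1.
Since a_{14} = a_0 = 1, the sequence is periodic with period 14.
(2180 - 0) mod 14 = 10, so a_{2180} = a_{10} = 22.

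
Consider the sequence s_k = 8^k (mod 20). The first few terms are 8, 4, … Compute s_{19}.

12

Computing terms: s_1 = 8,  s_2 = 4,  s_3 = 12,  s_4 = 16,  s_5 = 8.
Since s_5 = s_1 = 8, the sequence is periodic with period 4.
So s_{19} = s_{1 + ((19-1) mod 4)} = s_3 = 12.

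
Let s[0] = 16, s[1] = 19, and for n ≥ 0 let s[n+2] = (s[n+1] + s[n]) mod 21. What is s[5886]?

13

We have s[0] = 16, s[1] = 19, s[2] = 14, s[3] = 12, s[4] = 5, s[5] = 17, s[6] = 1, s[7] = 18, s[8] = 19, s[9] = 16, s[10] = 14, s[11] = 9, s[12] = 2, s[13] = 11, s[14] = 13, s[15] = 3, s[16] = 16, s[17] = 19.
Since (s[16], s[17]) = (s[0], s[1]) = (16, 19) (two consecutive terms determine the rest), the sequence is periodic with period 16.
So s[5886] = s[0 + ((5886-0) mod 16)] = s[14] = 13.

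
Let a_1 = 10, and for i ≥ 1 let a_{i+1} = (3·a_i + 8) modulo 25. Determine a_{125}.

We have a_1 = 10, a_2 = 13, a_3 = 22, a_4 = 24, a_5 = 5, a_6 = 23, a_7 = 2, a_8 = 14, a_9 = 0, a_{10} = 8, a_{11} = 7, a_{12} = 4, a_{13} = 20, a_{14} = 18, a_{15} = 12, a_{16} = 19, a_{17} = 15, a_{18} = 3, a_{19} = 17, a_{20} = 9, a_{21} = 10.
Since a_{21} = a_1 = 10, the sequence is periodic with period 20.
So a_{125} = a_{1 + ((125-1) mod 20)} = a_5 = 5.

5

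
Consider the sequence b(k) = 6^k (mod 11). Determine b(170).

Listing terms: b(1) = 6, b(2) = 3, b(3) = 7, b(4) = 9, b(5) = 10, b(6) = 5, b(7) = 8, b(8) = 4, b(9) = 2, b(10) = 1, b(11) = 6.
The sequence repeats with period 10.
(170 - 1) mod 10 = 9, so b(170) = b(10) = 1.

1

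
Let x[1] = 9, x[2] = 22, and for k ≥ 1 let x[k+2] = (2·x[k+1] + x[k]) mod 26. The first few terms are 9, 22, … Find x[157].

25

Computing terms: x[1] = 9, x[2] = 22, x[3] = 1, x[4] = 24, x[5] = 23, x[6] = 18, x[7] = 7, x[8] = 6, x[9] = 19, x[10] = 18, x[11] = 3, x[12] = 24, x[13] = 25, x[14] = 22, x[15] = 17, x[16] = 4, x[17] = 25, x[18] = 2, x[19] = 3, x[20] = 8, x[21] = 19, x[22] = 20, x[23] = 7, x[24] = 8, x[25] = 23, x[26] = 2, x[27] = 1, x[28] = 4, x[29] = 9, x[30] = 22.
Since (x[29], x[30]) = (x[1], x[2]) = (9, 22) (two consecutive terms determine the rest), the sequence is periodic with period 28.
So x[157] = x[1 + ((157-1) mod 28)] = x[17] = 25.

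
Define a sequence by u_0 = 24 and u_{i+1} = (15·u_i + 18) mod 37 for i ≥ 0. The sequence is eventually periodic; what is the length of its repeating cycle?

Computing terms: u_0 = 24,  u_1 = 8,  u_2 = 27,  u_3 = 16,  u_4 = 36,  u_5 = 3,  u_6 = 26,  u_7 = 1,  u_8 = 33,  u_9 = 32,  u_{10} = 17,  u_{11} = 14,  u_{12} = 6,  u_{13} = 34,  u_{14} = 10,  u_{15} = 20,  u_{16} = 22,  u_{17} = 15,  u_{18} = 21,  u_{19} = 0,  u_{20} = 18,  u_{21} = 29,  u_{22} = 9,  u_{23} = 5,  u_{24} = 19,  u_{25} = 7,  u_{26} = 12,  u_{27} = 13,  u_{28} = 28,  u_{29} = 31,  u_{30} = 2,  u_{31} = 11,  u_{32} = 35,  u_{33} = 25,  u_{34} = 23,  u_{35} = 30,  u_{36} = 24.
The sequence repeats with period 36.

36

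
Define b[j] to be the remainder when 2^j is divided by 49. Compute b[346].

We have b[0] = 1,  b[1] = 2,  b[2] = 4,  b[3] = 8,  b[4] = 16,  b[5] = 32,  b[6] = 15,  b[7] = 30,  b[8] = 11,  b[9] = 22,  b[10] = 44,  b[11] = 39,  b[12] = 29,  b[13] = 9,  b[14] = 18,  b[15] = 36,  b[16] = 23,  b[17] = 46,  b[18] = 43,  b[19] = 37,  b[20] = 25,  b[21] = 1.
Since b[21] = b[0] = 1, the sequence is periodic with period 21.
So b[346] = b[0 + ((346-0) mod 21)] = b[10] = 44.

44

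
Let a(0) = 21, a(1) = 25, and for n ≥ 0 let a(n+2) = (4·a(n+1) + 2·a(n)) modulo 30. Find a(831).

Listing terms: a(0) = 21, a(1) = 25, a(2) = 22, a(3) = 18, a(4) = 26, a(5) = 20, a(6) = 12, a(7) = 28, a(8) = 16, a(9) = 0, a(10) = 2, a(11) = 8, a(12) = 6, a(13) = 10, a(14) = 22, a(15) = 18.
Since (a(14), a(15)) = (a(2), a(3)) = (22, 18) (two consecutive terms determine the rest), the sequence is eventually periodic: after a pre-period of length 2 it cycles with period 12.
For n ≥ 2, a(n) depends only on (n - 2) mod 12. (831 - 2) mod 12 = 1, so a(831) = a(3) = 18.

18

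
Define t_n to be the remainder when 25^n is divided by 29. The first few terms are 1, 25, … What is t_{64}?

25

t_0 = 1, t_1 = 25, t_2 = 16, t_3 = 23, t_4 = 24, t_5 = 20, t_6 = 7, t_7 = 1.
The sequence repeats with period 7.
So t_{64} = t_{0 + ((64-0) mod 7)} = t_1 = 25.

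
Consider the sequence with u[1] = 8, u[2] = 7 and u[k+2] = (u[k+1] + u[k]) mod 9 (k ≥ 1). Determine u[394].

1

Computing terms: u[1] = 8,  u[2] = 7,  u[3] = 6,  u[4] = 4,  u[5] = 1,  u[6] = 5,  u[7] = 6,  u[8] = 2,  u[9] = 8,  u[10] = 1,  u[11] = 0,  u[12] = 1,  u[13] = 1,  u[14] = 2,  u[15] = 3,  u[16] = 5,  u[17] = 8,  u[18] = 4,  u[19] = 3,  u[20] = 7,  u[21] = 1,  u[22] = 8,  u[23] = 0,  u[24] = 8,  u[25] = 8,  u[26] = 7.
Since (u[25], u[26]) = (u[1], u[2]) = (8, 7) (two consecutive terms determine the rest), the sequence is periodic with period 24.
(394 - 1) mod 24 = 9, so u[394] = u[10] = 1.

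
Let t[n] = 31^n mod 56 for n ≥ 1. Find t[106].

25

Computing terms: t[1] = 31; t[2] = 9; t[3] = 55; t[4] = 25; t[5] = 47; t[6] = 1; t[7] = 31.
The sequence repeats with period 6.
(106 - 1) mod 6 = 3, so t[106] = t[4] = 25.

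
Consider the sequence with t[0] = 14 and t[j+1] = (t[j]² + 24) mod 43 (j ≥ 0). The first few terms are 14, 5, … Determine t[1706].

39

Listing terms: t[0] = 14, t[1] = 5, t[2] = 6, t[3] = 17, t[4] = 12, t[5] = 39, t[6] = 40, t[7] = 33, t[8] = 38, t[9] = 6.
Since t[9] = t[2] = 6, the sequence is eventually periodic: after a pre-period of length 2 it cycles with period 7.
For j ≥ 2, t[j] depends only on (j - 2) mod 7. (1706 - 2) mod 7 = 3, so t[1706] = t[5] = 39.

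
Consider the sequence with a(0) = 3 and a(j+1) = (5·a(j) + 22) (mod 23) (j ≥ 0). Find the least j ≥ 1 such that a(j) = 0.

a(0) = 3; a(1) = 14; a(2) = 0; a(3) = 22; a(4) = 17; a(5) = 15; a(6) = 5; a(7) = 1; a(8) = 4; a(9) = 19; a(10) = 2; a(11) = 9; a(12) = 21; a(13) = 12; a(14) = 13; a(15) = 18; a(16) = 20; a(17) = 7; a(18) = 11; a(19) = 8; a(20) = 16; a(21) = 10; a(22) = 3.
The sequence repeats with period 22.
The value 0 first appears (with j ≥ 1) at a(2).

2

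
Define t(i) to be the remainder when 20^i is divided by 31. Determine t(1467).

16

We have t(0) = 1; t(1) = 20; t(2) = 28; t(3) = 2; t(4) = 9; t(5) = 25; t(6) = 4; t(7) = 18; t(8) = 19; t(9) = 8; t(10) = 5; t(11) = 7; t(12) = 16; t(13) = 10; t(14) = 14; t(15) = 1.
Since t(15) = t(0) = 1, the sequence is periodic with period 15.
(1467 - 0) mod 15 = 12, so t(1467) = t(12) = 16.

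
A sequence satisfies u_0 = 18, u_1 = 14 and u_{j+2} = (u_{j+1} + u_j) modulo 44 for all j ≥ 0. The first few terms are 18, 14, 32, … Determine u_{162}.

Computing terms: u_0 = 18; u_1 = 14; u_2 = 32; u_3 = 2; u_4 = 34; u_5 = 36; u_6 = 26; u_7 = 18; u_8 = 0; u_9 = 18; u_{10} = 18; u_{11} = 36; u_{12} = 10; u_{13} = 2; u_{14} = 12; u_{15} = 14; u_{16} = 26; u_{17} = 40; u_{18} = 22; u_{19} = 18; u_{20} = 40; u_{21} = 14; u_{22} = 10; u_{23} = 24; u_{24} = 34; u_{25} = 14; u_{26} = 4; u_{27} = 18; u_{28} = 22; u_{29} = 40; u_{30} = 18; u_{31} = 14.
The sequence repeats with period 30.
So u_{162} = u_{0 + ((162-0) mod 30)} = u_{12} = 10.

10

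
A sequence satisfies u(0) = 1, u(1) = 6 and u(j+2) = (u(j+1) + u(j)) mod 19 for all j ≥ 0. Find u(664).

Computing terms: u(0) = 1; u(1) = 6; u(2) = 7; u(3) = 13; u(4) = 1; u(5) = 14; u(6) = 15; u(7) = 10; u(8) = 6; u(9) = 16; u(10) = 3; u(11) = 0; u(12) = 3; u(13) = 3; u(14) = 6; u(15) = 9; u(16) = 15; u(17) = 5; u(18) = 1; u(19) = 6.
The sequence repeats with period 18.
So u(664) = u(0 + ((664-0) mod 18)) = u(16) = 15.

15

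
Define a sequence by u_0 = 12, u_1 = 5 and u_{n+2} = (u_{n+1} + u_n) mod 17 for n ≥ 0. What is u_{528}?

Computing terms: u_0 = 12; u_1 = 5; u_2 = 0; u_3 = 5; u_4 = 5; u_5 = 10; u_6 = 15; u_7 = 8; u_8 = 6; u_9 = 14; u_{10} = 3; u_{11} = 0; u_{12} = 3; u_{13} = 3; u_{14} = 6; u_{15} = 9; u_{16} = 15; u_{17} = 7; u_{18} = 5; u_{19} = 12; u_{20} = 0; u_{21} = 12; u_{22} = 12; u_{23} = 7; u_{24} = 2; u_{25} = 9; u_{26} = 11; u_{27} = 3; u_{28} = 14; u_{29} = 0; u_{30} = 14; u_{31} = 14; u_{32} = 11; u_{33} = 8; u_{34} = 2; u_{35} = 10; u_{36} = 12; u_{37} = 5.
Since (u_{36}, u_{37}) = (u_0, u_1) = (12, 5) (two consecutive terms determine the rest), the sequence is periodic with period 36.
So u_{528} = u_{0 + ((528-0) mod 36)} = u_{24} = 2.

2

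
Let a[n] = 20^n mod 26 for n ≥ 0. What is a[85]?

Listing terms: a[0] = 1, a[1] = 20, a[2] = 10, a[3] = 18, a[4] = 22, a[5] = 24, a[6] = 12, a[7] = 6, a[8] = 16, a[9] = 8, a[10] = 4, a[11] = 2, a[12] = 14, a[13] = 20.
Since a[13] = a[1] = 20, the sequence is eventually periodic: after a pre-period of length 1 it cycles with period 12.
For n ≥ 1, a[n] depends only on (n - 1) mod 12. (85 - 1) mod 12 = 0, so a[85] = a[1] = 20.

20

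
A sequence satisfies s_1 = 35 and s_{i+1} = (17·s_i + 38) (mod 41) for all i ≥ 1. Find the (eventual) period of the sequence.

40

Computing terms: s_1 = 35; s_2 = 18; s_3 = 16; s_4 = 23; s_5 = 19; s_6 = 33; s_7 = 25; s_8 = 12; s_9 = 37; s_{10} = 11; s_{11} = 20; s_{12} = 9; s_{13} = 27; s_{14} = 5; s_{15} = 0; s_{16} = 38; s_{17} = 28; s_{18} = 22; s_{19} = 2; s_{20} = 31; s_{21} = 32; s_{22} = 8; s_{23} = 10; s_{24} = 3; s_{25} = 7; s_{26} = 34; s_{27} = 1; s_{28} = 14; s_{29} = 30; s_{30} = 15; s_{31} = 6; s_{32} = 17; s_{33} = 40; s_{34} = 21; s_{35} = 26; s_{36} = 29; s_{37} = 39; s_{38} = 4; s_{39} = 24; s_{40} = 36; s_{41} = 35.
Since s_{41} = s_1 = 35, the sequence is periodic with period 40.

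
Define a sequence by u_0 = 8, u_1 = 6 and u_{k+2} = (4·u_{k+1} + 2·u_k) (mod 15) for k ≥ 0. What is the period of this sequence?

Computing terms: u_0 = 8; u_1 = 6; u_2 = 10; u_3 = 7; u_4 = 3; u_5 = 11; u_6 = 5; u_7 = 12; u_8 = 13; u_9 = 1; u_{10} = 0; u_{11} = 2; u_{12} = 8; u_{13} = 6.
The sequence repeats with period 12.

12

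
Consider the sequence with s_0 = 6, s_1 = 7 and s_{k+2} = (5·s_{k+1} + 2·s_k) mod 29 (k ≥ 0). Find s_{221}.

20

Computing terms: s_0 = 6,  s_1 = 7,  s_2 = 18,  s_3 = 17,  s_4 = 5,  s_5 = 1,  s_6 = 15,  s_7 = 19,  s_8 = 9,  s_9 = 25,  s_{10} = 27,  s_{11} = 11,  s_{12} = 22,  s_{13} = 16,  s_{14} = 8,  s_{15} = 14,  s_{16} = 28,  s_{17} = 23,  s_{18} = 26,  s_{19} = 2,  s_{20} = 4,  s_{21} = 24,  s_{22} = 12,  s_{23} = 21,  s_{24} = 13,  s_{25} = 20,  s_{26} = 10,  s_{27} = 3,  s_{28} = 6,  s_{29} = 7.
The sequence repeats with period 28.
So s_{221} = s_{0 + ((221-0) mod 28)} = s_{25} = 20.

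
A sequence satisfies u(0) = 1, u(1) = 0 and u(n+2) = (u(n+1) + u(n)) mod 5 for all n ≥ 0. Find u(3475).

u(0) = 1,  u(1) = 0,  u(2) = 1,  u(3) = 1,  u(4) = 2,  u(5) = 3,  u(6) = 0,  u(7) = 3,  u(8) = 3,  u(9) = 1,  u(10) = 4,  u(11) = 0,  u(12) = 4,  u(13) = 4,  u(14) = 3,  u(15) = 2,  u(16) = 0,  u(17) = 2,  u(18) = 2,  u(19) = 4,  u(20) = 1,  u(21) = 0.
The sequence repeats with period 20.
So u(3475) = u(0 + ((3475-0) mod 20)) = u(15) = 2.

2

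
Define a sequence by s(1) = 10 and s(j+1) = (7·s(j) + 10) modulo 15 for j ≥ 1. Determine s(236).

Computing terms: s(1) = 10, s(2) = 5, s(3) = 0, s(4) = 10.
Since s(4) = s(1) = 10, the sequence is periodic with period 3.
(236 - 1) mod 3 = 1, so s(236) = s(2) = 5.

5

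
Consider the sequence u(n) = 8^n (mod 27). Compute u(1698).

u(0) = 1; u(1) = 8; u(2) = 10; u(3) = 26; u(4) = 19; u(5) = 17; u(6) = 1.
Since u(6) = u(0) = 1, the sequence is periodic with period 6.
So u(1698) = u(0 + ((1698-0) mod 6)) = u(0) = 1.

1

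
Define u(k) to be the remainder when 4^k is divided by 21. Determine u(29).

Listing terms: u(1) = 4; u(2) = 16; u(3) = 1; u(4) = 4.
Since u(4) = u(1) = 4, the sequence is periodic with period 3.
(29 - 1) mod 3 = 1, so u(29) = u(2) = 16.

16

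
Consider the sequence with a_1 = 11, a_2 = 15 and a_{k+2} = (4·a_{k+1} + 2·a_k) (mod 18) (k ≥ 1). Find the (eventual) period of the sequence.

We have a_1 = 11, a_2 = 15, a_3 = 10, a_4 = 16, a_5 = 12, a_6 = 8, a_7 = 2, a_8 = 6, a_9 = 10, a_{10} = 16.
Since (a_9, a_{10}) = (a_3, a_4) = (10, 16) (two consecutive terms determine the rest), the sequence is eventually periodic: after a pre-period of length 2 it cycles with period 6.

6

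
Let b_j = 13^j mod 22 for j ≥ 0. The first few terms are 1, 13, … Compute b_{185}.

21

Computing terms: b_0 = 1; b_1 = 13; b_2 = 15; b_3 = 19; b_4 = 5; b_5 = 21; b_6 = 9; b_7 = 7; b_8 = 3; b_9 = 17; b_{10} = 1.
The sequence repeats with period 10.
So b_{185} = b_{0 + ((185-0) mod 10)} = b_5 = 21.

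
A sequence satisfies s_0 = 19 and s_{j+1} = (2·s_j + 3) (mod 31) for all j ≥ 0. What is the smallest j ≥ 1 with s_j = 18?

We have s_0 = 19; s_1 = 10; s_2 = 23; s_3 = 18; s_4 = 8; s_5 = 19.
Since s_5 = s_0 = 19, the sequence is periodic with period 5.
The value 18 first appears (with j ≥ 1) at s_3.

3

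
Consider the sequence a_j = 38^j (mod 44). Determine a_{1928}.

Computing terms: a_0 = 1,  a_1 = 38,  a_2 = 36,  a_3 = 4,  a_4 = 20,  a_5 = 12,  a_6 = 16,  a_7 = 36.
Since a_7 = a_2 = 36, the sequence is eventually periodic: after a pre-period of length 2 it cycles with period 5.
For j ≥ 2, a_j depends only on (j - 2) mod 5. (1928 - 2) mod 5 = 1, so a_{1928} = a_3 = 4.

4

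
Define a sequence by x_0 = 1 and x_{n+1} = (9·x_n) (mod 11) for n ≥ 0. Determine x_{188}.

3

We have x_0 = 1; x_1 = 9; x_2 = 4; x_3 = 3; x_4 = 5; x_5 = 1.
The sequence repeats with period 5.
(188 - 0) mod 5 = 3, so x_{188} = x_3 = 3.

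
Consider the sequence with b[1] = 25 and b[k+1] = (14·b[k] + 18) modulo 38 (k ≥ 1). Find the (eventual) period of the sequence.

Computing terms: b[1] = 25, b[2] = 26, b[3] = 2, b[4] = 8, b[5] = 16, b[6] = 14, b[7] = 24, b[8] = 12, b[9] = 34, b[10] = 0, b[11] = 18, b[12] = 4, b[13] = 36, b[14] = 28, b[15] = 30, b[16] = 20, b[17] = 32, b[18] = 10, b[19] = 6, b[20] = 26.
Since b[20] = b[2] = 26, the sequence is eventually periodic: after a pre-period of length 1 it cycles with period 18.

18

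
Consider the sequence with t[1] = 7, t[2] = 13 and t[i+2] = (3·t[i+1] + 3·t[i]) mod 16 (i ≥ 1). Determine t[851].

5

Listing terms: t[1] = 7,  t[2] = 13,  t[3] = 12,  t[4] = 11,  t[5] = 5,  t[6] = 0,  t[7] = 15,  t[8] = 13,  t[9] = 4,  t[10] = 3,  t[11] = 5,  t[12] = 8,  t[13] = 7,  t[14] = 13.
The sequence repeats with period 12.
(851 - 1) mod 12 = 10, so t[851] = t[11] = 5.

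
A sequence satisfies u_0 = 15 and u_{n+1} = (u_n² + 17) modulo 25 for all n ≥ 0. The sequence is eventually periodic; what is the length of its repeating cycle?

8

u_0 = 15,  u_1 = 17,  u_2 = 6,  u_3 = 3,  u_4 = 1,  u_5 = 18,  u_6 = 16,  u_7 = 23,  u_8 = 21,  u_9 = 8,  u_{10} = 6.
Since u_{10} = u_2 = 6, the sequence is eventually periodic: after a pre-period of length 2 it cycles with period 8.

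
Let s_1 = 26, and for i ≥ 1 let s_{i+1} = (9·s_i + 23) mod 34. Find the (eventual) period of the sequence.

Computing terms: s_1 = 26,  s_2 = 19,  s_3 = 24,  s_4 = 1,  s_5 = 32,  s_6 = 5,  s_7 = 0,  s_8 = 23,  s_9 = 26.
Since s_9 = s_1 = 26, the sequence is periodic with period 8.

8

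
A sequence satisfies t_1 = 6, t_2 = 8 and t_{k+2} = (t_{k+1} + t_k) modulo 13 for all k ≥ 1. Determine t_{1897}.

10

Computing terms: t_1 = 6,  t_2 = 8,  t_3 = 1,  t_4 = 9,  t_5 = 10,  t_6 = 6,  t_7 = 3,  t_8 = 9,  t_9 = 12,  t_{10} = 8,  t_{11} = 7,  t_{12} = 2,  t_{13} = 9,  t_{14} = 11,  t_{15} = 7,  t_{16} = 5,  t_{17} = 12,  t_{18} = 4,  t_{19} = 3,  t_{20} = 7,  t_{21} = 10,  t_{22} = 4,  t_{23} = 1,  t_{24} = 5,  t_{25} = 6,  t_{26} = 11,  t_{27} = 4,  t_{28} = 2,  t_{29} = 6,  t_{30} = 8.
The sequence repeats with period 28.
(1897 - 1) mod 28 = 20, so t_{1897} = t_{21} = 10.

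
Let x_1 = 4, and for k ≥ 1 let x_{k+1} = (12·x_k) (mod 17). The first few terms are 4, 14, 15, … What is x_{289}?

4

Computing terms: x_1 = 4,  x_2 = 14,  x_3 = 15,  x_4 = 10,  x_5 = 1,  x_6 = 12,  x_7 = 8,  x_8 = 11,  x_9 = 13,  x_{10} = 3,  x_{11} = 2,  x_{12} = 7,  x_{13} = 16,  x_{14} = 5,  x_{15} = 9,  x_{16} = 6,  x_{17} = 4.
Since x_{17} = x_1 = 4, the sequence is periodic with period 16.
So x_{289} = x_{1 + ((289-1) mod 16)} = x_1 = 4.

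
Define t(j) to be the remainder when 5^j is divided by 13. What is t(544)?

1

We have t(1) = 5; t(2) = 12; t(3) = 8; t(4) = 1; t(5) = 5.
Since t(5) = t(1) = 5, the sequence is periodic with period 4.
(544 - 1) mod 4 = 3, so t(544) = t(4) = 1.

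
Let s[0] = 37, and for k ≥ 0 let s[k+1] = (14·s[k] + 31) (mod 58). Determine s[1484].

s[0] = 37; s[1] = 27; s[2] = 3; s[3] = 15; s[4] = 9; s[5] = 41; s[6] = 25; s[7] = 33; s[8] = 29; s[9] = 31; s[10] = 1; s[11] = 45; s[12] = 23; s[13] = 5; s[14] = 43; s[15] = 53; s[16] = 19; s[17] = 7; s[18] = 13; s[19] = 39; s[20] = 55; s[21] = 47; s[22] = 51; s[23] = 49; s[24] = 21; s[25] = 35; s[26] = 57; s[27] = 17; s[28] = 37.
Since s[28] = s[0] = 37, the sequence is periodic with period 28.
(1484 - 0) mod 28 = 0, so s[1484] = s[0] = 37.

37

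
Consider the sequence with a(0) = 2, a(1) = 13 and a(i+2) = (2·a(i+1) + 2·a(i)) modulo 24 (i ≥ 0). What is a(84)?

8

We have a(0) = 2,  a(1) = 13,  a(2) = 6,  a(3) = 14,  a(4) = 16,  a(5) = 12,  a(6) = 8,  a(7) = 16,  a(8) = 0,  a(9) = 8,  a(10) = 16.
Since (a(9), a(10)) = (a(6), a(7)) = (8, 16) (two consecutive terms determine the rest), the sequence is eventually periodic: after a pre-period of length 6 it cycles with period 3.
For i ≥ 6, a(i) depends only on (i - 6) mod 3. (84 - 6) mod 3 = 0, so a(84) = a(6) = 8.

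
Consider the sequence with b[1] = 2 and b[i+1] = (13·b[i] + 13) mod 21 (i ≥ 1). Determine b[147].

16

Computing terms: b[1] = 2, b[2] = 18, b[3] = 16, b[4] = 11, b[5] = 9, b[6] = 4, b[7] = 2.
Since b[7] = b[1] = 2, the sequence is periodic with period 6.
(147 - 1) mod 6 = 2, so b[147] = b[3] = 16.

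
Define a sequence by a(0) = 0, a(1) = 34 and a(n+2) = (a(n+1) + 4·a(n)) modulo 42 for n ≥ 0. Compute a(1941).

Computing terms: a(0) = 0, a(1) = 34, a(2) = 34, a(3) = 2, a(4) = 12, a(5) = 20, a(6) = 26, a(7) = 22, a(8) = 0, a(9) = 4, a(10) = 4, a(11) = 20, a(12) = 36, a(13) = 32, a(14) = 8, a(15) = 10, a(16) = 0, a(17) = 40, a(18) = 40, a(19) = 32, a(20) = 24, a(21) = 26, a(22) = 38, a(23) = 16, a(24) = 0, a(25) = 22, a(26) = 22, a(27) = 26, a(28) = 30, a(29) = 8, a(30) = 2, a(31) = 34, a(32) = 0, a(33) = 10, a(34) = 10, a(35) = 8, a(36) = 6, a(37) = 38, a(38) = 20, a(39) = 4, a(40) = 0, a(41) = 16, a(42) = 16, a(43) = 38, a(44) = 18, a(45) = 2, a(46) = 32, a(47) = 40, a(48) = 0, a(49) = 34.
Since (a(48), a(49)) = (a(0), a(1)) = (0, 34) (two consecutive terms determine the rest), the sequence is periodic with period 48.
(1941 - 0) mod 48 = 21, so a(1941) = a(21) = 26.

26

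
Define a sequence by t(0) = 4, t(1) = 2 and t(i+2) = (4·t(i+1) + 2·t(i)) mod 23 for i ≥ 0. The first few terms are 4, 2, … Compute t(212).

9

t(0) = 4; t(1) = 2; t(2) = 16; t(3) = 22; t(4) = 5; t(5) = 18; t(6) = 13; t(7) = 19; t(8) = 10; t(9) = 9; t(10) = 10; t(11) = 12; t(12) = 22; t(13) = 20; t(14) = 9; t(15) = 7; t(16) = 0; t(17) = 14; t(18) = 10; t(19) = 22; t(20) = 16; t(21) = 16; t(22) = 4; t(23) = 2.
Since (t(22), t(23)) = (t(0), t(1)) = (4, 2) (two consecutive terms determine the rest), the sequence is periodic with period 22.
(212 - 0) mod 22 = 14, so t(212) = t(14) = 9.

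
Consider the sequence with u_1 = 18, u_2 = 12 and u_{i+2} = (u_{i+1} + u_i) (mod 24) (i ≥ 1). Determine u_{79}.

Listing terms: u_1 = 18,  u_2 = 12,  u_3 = 6,  u_4 = 18,  u_5 = 0,  u_6 = 18,  u_7 = 18,  u_8 = 12.
Since (u_7, u_8) = (u_1, u_2) = (18, 12) (two consecutive terms determine the rest), the sequence is periodic with period 6.
(79 - 1) mod 6 = 0, so u_{79} = u_1 = 18.

18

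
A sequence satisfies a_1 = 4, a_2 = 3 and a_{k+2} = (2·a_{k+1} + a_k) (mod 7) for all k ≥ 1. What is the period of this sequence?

6

We have a_1 = 4,  a_2 = 3,  a_3 = 3,  a_4 = 2,  a_5 = 0,  a_6 = 2,  a_7 = 4,  a_8 = 3.
The sequence repeats with period 6.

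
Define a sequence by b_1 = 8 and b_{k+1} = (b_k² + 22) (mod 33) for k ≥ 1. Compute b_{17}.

We have b_1 = 8, b_2 = 20, b_3 = 26, b_4 = 5, b_5 = 14, b_6 = 20.
Since b_6 = b_2 = 20, the sequence is eventually periodic: after a pre-period of length 1 it cycles with period 4.
For k ≥ 2, b_k depends only on (k - 2) mod 4. (17 - 2) mod 4 = 3, so b_{17} = b_5 = 14.

14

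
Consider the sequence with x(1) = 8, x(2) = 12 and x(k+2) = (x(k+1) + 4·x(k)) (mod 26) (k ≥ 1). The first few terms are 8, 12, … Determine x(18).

12

x(1) = 8,  x(2) = 12,  x(3) = 18,  x(4) = 14,  x(5) = 8,  x(6) = 12.
Since (x(5), x(6)) = (x(1), x(2)) = (8, 12) (two consecutive terms determine the rest), the sequence is periodic with period 4.
(18 - 1) mod 4 = 1, so x(18) = x(2) = 12.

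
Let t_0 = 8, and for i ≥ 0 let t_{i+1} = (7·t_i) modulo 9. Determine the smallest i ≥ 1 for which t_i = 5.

t_0 = 8; t_1 = 2; t_2 = 5; t_3 = 8.
Since t_3 = t_0 = 8, the sequence is periodic with period 3.
The value 5 first appears (with i ≥ 1) at t_2.

2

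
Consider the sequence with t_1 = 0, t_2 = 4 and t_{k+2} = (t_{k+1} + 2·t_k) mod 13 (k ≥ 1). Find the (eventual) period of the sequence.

We have t_1 = 0,  t_2 = 4,  t_3 = 4,  t_4 = 12,  t_5 = 7,  t_6 = 5,  t_7 = 6,  t_8 = 3,  t_9 = 2,  t_{10} = 8,  t_{11} = 12,  t_{12} = 2,  t_{13} = 0,  t_{14} = 4.
The sequence repeats with period 12.

12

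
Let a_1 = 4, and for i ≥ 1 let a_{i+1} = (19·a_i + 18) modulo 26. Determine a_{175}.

20

Computing terms: a_1 = 4; a_2 = 16; a_3 = 10; a_4 = 0; a_5 = 18; a_6 = 22; a_7 = 20; a_8 = 8; a_9 = 14; a_{10} = 24; a_{11} = 6; a_{12} = 2; a_{13} = 4.
Since a_{13} = a_1 = 4, the sequence is periodic with period 12.
So a_{175} = a_{1 + ((175-1) mod 12)} = a_7 = 20.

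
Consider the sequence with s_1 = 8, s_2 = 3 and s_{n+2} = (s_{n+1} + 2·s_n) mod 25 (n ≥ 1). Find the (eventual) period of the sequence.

s_1 = 8,  s_2 = 3,  s_3 = 19,  s_4 = 0,  s_5 = 13,  s_6 = 13,  s_7 = 14,  s_8 = 15,  s_9 = 18,  s_{10} = 23,  s_{11} = 9,  s_{12} = 5,  s_{13} = 23,  s_{14} = 8,  s_{15} = 4,  s_{16} = 20,  s_{17} = 3,  s_{18} = 18,  s_{19} = 24,  s_{20} = 10,  s_{21} = 8,  s_{22} = 3.
The sequence repeats with period 20.

20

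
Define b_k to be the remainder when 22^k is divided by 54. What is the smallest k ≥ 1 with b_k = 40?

b_0 = 1,  b_1 = 22,  b_2 = 52,  b_3 = 10,  b_4 = 4,  b_5 = 34,  b_6 = 46,  b_7 = 40,  b_8 = 16,  b_9 = 28,  b_{10} = 22.
Since b_{10} = b_1 = 22, the sequence is eventually periodic: after a pre-period of length 1 it cycles with period 9.
The value 40 first appears (with k ≥ 1) at b_7.

7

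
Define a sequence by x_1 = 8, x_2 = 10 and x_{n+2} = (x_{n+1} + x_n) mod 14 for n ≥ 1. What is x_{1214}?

Computing terms: x_1 = 8,  x_2 = 10,  x_3 = 4,  x_4 = 0,  x_5 = 4,  x_6 = 4,  x_7 = 8,  x_8 = 12,  x_9 = 6,  x_{10} = 4,  x_{11} = 10,  x_{12} = 0,  x_{13} = 10,  x_{14} = 10,  x_{15} = 6,  x_{16} = 2,  x_{17} = 8,  x_{18} = 10.
Since (x_{17}, x_{18}) = (x_1, x_2) = (8, 10) (two consecutive terms determine the rest), the sequence is periodic with period 16.
So x_{1214} = x_{1 + ((1214-1) mod 16)} = x_{14} = 10.

10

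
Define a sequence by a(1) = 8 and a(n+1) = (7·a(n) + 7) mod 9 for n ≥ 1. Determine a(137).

a(1) = 8; a(2) = 0; a(3) = 7; a(4) = 2; a(5) = 3; a(6) = 1; a(7) = 5; a(8) = 6; a(9) = 4; a(10) = 8.
The sequence repeats with period 9.
So a(137) = a(1 + ((137-1) mod 9)) = a(2) = 0.

0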